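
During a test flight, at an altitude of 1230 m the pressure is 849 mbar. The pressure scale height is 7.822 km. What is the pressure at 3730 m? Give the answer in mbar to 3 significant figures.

P ≈ 617 mbar

Between two levels, P₂ = P₁ exp(−Δz/H) with Δz = z₂ − z₁.
Δz = 3730.0 − 1230.0 = 2500.0 m; Δz/H = 2500.0/7822.0 = 0.31961.
P₂ = 849 × exp(−0.31961) = 849 × 0.72643 = 616.74 mbar.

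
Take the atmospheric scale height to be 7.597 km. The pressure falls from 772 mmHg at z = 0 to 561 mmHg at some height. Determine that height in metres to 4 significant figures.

Invert the barometric formula: z = H ln(P₀/P).
P₀/P = 772/561 = 1.3761; ln(1.3761) = 0.31925.
z = 7597.0 × 0.31925 = 2425.3 m.

z ≈ 2425 m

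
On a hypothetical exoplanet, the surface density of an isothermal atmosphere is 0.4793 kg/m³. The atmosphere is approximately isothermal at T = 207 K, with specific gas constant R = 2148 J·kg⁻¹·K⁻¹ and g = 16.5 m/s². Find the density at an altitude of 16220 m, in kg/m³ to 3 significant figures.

ρ ≈ 0.263 kg/m³

Scale height: H = RT/g = 2148 × 207 / 16.5 = 26948 m.
In an isothermal atmosphere, density decays like pressure: ρ = ρ₀ exp(−z/H).
z/H = 16220/26948 = 0.60190; exp(−0.60190) = 0.54777.
ρ = 0.4793 × 0.54777 = 0.26255 kg/m³.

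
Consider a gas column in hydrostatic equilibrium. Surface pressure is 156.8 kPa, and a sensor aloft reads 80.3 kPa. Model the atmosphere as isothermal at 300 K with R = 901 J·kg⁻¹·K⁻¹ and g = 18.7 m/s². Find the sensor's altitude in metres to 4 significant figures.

z ≈ 9673 m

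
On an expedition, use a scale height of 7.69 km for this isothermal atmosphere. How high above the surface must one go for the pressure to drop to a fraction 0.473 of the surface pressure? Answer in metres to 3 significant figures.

z ≈ 5760 m

Set P/P₀ = exp(−z/H) = 0.473, so z = −H ln(0.473).
−ln(0.473) = 0.74866; z = 7690.0 × 0.74866 = 5757.2 m.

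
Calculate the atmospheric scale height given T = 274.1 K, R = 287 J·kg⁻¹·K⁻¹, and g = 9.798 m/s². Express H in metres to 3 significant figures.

H ≈ 8030 m

The scale height of an isothermal atmosphere is H = RT/g.
H = 287 × 274.1 / 9.798 = 78667/9.798 = 8028.9 m.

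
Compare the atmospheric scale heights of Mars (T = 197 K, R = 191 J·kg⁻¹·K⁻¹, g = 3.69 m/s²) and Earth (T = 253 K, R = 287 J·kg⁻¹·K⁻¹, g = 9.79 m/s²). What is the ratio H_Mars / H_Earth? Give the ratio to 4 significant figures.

H_Mars/H_Earth ≈ 1.375

H = RT/g for each body.
H_Mars = 191 × 197 / 3.69 = 10197 m.
H_Earth = 287 × 253 / 9.79 = 7416.9 m.
H_Mars/H_Earth = 10197/7416.9 = 1.3748.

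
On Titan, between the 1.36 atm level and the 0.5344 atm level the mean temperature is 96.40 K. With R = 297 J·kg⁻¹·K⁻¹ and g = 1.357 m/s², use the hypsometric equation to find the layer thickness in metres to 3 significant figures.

Δz ≈ 19700 m

Hypsometric equation: Δz = (R T̄/g) ln(P₁/P₂).
R T̄/g = 297 × 96.40 / 1.357 = 21099 m.
ln(1.36/0.5344) = ln(2.5449) = 0.93409.
Δz = 21099 × 0.93409 = 19708 m.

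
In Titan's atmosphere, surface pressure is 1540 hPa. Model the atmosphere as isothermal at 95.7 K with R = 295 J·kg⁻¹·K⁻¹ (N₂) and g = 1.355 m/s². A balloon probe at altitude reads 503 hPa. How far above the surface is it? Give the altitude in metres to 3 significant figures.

z ≈ 23300 m

Scale height: H = RT/g = 295 × 95.7 / 1.355 = 20835 m.
Invert the barometric formula: z = H ln(P₀/P).
P₀/P = 1540/503 = 3.0616; ln(3.0616) = 1.1189.
z = 20835 × 1.1189 = 23312 m.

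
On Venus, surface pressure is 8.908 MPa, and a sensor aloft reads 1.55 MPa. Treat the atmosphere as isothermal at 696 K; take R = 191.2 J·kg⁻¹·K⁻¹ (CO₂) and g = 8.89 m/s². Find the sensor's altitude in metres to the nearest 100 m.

z ≈ 26200 m

Scale height: H = RT/g = 191.2 × 696 / 8.89 = 14969 m.
Invert the barometric formula: z = H ln(P₀/P).
P₀/P = 8.908/1.55 = 5.7471; ln(5.7471) = 1.7487.
z = 14969 × 1.7487 = 26176 m.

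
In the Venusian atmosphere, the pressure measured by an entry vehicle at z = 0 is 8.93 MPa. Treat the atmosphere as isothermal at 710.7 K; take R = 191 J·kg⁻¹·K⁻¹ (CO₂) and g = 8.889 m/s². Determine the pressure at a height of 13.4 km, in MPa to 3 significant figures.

P ≈ 3.71 MPa

Scale height: H = RT/g = 191 × 710.7 / 8.889 = 15271 m.
Barometric formula: P = P₀ exp(−z/H).
z/H = 13400/15271 = 0.87748; exp(−0.87748) = 0.41583.
P = 8.93 × 0.41583 = 3.7134 MPa.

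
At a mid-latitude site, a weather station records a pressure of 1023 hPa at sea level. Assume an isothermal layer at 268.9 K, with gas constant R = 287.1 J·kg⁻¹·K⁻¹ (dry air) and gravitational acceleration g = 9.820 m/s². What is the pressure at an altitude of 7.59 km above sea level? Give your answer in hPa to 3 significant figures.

P ≈ 390 hPa

Scale height: H = RT/g = 287.1 × 268.9 / 9.820 = 7861.6 m.
Barometric formula: P = P₀ exp(−z/H).
z/H = 7590.0/7861.6 = 0.96545; exp(−0.96545) = 0.38081.
P = 1023 × 0.38081 = 389.57 hPa.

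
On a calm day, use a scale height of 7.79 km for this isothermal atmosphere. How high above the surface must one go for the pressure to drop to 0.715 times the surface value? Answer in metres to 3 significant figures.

z ≈ 2610 m

Set P/P₀ = exp(−z/H) = 0.715, so z = −H ln(0.715).
−ln(0.715) = 0.33547; z = 7790.0 × 0.33547 = 2613.3 m.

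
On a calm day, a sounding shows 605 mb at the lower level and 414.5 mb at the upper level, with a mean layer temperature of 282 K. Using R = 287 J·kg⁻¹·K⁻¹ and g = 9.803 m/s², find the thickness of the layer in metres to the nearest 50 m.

Δz ≈ 3100 m

Hypsometric equation: Δz = (R T̄/g) ln(P₁/P₂).
R T̄/g = 287 × 282 / 9.803 = 8256.0 m.
ln(605/414.5) = ln(1.4596) = 0.37816.
Δz = 8256.0 × 0.37816 = 3122.1 m.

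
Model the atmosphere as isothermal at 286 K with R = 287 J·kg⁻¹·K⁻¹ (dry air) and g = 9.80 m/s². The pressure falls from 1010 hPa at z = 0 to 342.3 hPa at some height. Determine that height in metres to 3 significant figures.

Scale height: H = RT/g = 287 × 286 / 9.80 = 8375.7 m.
Invert the barometric formula: z = H ln(P₀/P).
P₀/P = 1010/342.3 = 2.9506; ln(2.9506) = 1.0820.
z = 8375.7 × 1.0820 = 9062.5 m.

z ≈ 9060 m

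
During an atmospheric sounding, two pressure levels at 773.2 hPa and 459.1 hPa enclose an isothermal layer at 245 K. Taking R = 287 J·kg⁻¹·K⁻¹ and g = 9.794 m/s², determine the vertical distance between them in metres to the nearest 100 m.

Δz ≈ 3700 m

Hypsometric equation: Δz = (R T̄/g) ln(P₁/P₂).
R T̄/g = 287 × 245 / 9.794 = 7179.4 m.
ln(773.2/459.1) = ln(1.6842) = 0.52129.
Δz = 7179.4 × 0.52129 = 3742.5 m.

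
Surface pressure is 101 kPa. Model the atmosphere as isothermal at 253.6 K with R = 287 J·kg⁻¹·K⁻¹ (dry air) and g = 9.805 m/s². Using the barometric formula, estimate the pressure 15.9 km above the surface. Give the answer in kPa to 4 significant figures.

Scale height: H = RT/g = 287 × 253.6 / 9.805 = 7423.1 m.
Barometric formula: P = P₀ exp(−z/H).
z/H = 15900/7423.1 = 2.1420; exp(−2.1420) = 0.11742.
P = 101 × 0.11742 = 11.859 kPa.

P ≈ 11.86 kPa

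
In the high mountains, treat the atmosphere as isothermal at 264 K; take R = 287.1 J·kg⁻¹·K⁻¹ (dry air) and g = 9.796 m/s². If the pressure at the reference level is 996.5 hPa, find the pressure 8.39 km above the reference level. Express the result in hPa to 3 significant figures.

Scale height: H = RT/g = 287.1 × 264 / 9.796 = 7737.3 m.
Barometric formula: P = P₀ exp(−z/H).
z/H = 8390.0/7737.3 = 1.0844; exp(−1.0844) = 0.33810.
P = 996.5 × 0.33810 = 336.92 hPa.

P ≈ 337 hPa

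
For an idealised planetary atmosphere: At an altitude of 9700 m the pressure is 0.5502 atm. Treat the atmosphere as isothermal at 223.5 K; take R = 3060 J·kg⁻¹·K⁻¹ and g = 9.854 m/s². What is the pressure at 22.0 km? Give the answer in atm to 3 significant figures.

Scale height: H = RT/g = 3060 × 223.5 / 9.854 = 69404 m.
Between two levels, P₂ = P₁ exp(−Δz/H) with Δz = z₂ − z₁.
Δz = 22000 − 9700.0 = 12300 m; Δz/H = 12300/69404 = 0.17722.
P₂ = 0.5502 × exp(−0.17722) = 0.5502 × 0.83760 = 0.46085 atm.

P ≈ 0.461 atm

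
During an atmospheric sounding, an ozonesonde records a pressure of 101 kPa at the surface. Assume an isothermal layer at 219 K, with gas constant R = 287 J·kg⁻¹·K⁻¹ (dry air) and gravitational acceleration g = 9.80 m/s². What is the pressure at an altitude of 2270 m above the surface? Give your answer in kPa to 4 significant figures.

Scale height: H = RT/g = 287 × 219 / 9.80 = 6413.6 m.
Barometric formula: P = P₀ exp(−z/H).
z/H = 2270.0/6413.6 = 0.35394; exp(−0.35394) = 0.70192.
P = 101 × 0.70192 = 70.894 kPa.

P ≈ 70.89 kPa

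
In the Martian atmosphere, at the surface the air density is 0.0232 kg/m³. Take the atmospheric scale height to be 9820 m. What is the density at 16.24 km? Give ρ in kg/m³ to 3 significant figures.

ρ ≈ 0.00444 kg/m³

In an isothermal atmosphere, density decays like pressure: ρ = ρ₀ exp(−z/H).
z/H = 16240/9820.0 = 1.6538; exp(−1.6538) = 0.19132.
ρ = 0.0232 × 0.19132 = 0.0044386 kg/m³.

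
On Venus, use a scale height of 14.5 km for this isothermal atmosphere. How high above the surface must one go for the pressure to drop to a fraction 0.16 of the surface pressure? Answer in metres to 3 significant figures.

z ≈ 26600 m

Set P/P₀ = exp(−z/H) = 0.16, so z = −H ln(0.16).
−ln(0.16) = 1.8326; z = 14500 × 1.8326 = 26573 m.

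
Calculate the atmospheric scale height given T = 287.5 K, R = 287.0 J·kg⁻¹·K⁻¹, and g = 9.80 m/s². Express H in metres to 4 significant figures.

H ≈ 8420 m

The scale height of an isothermal atmosphere is H = RT/g.
H = 287.0 × 287.5 / 9.80 = 82512/9.80 = 8419.6 m.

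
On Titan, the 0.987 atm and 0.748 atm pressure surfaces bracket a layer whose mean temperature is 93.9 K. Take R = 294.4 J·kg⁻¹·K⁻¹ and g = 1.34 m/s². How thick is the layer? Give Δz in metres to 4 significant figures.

Hypsometric equation: Δz = (R T̄/g) ln(P₁/P₂).
R T̄/g = 294.4 × 93.9 / 1.34 = 20630 m.
ln(0.987/0.748) = ln(1.3195) = 0.27725.
Δz = 20630 × 0.27725 = 5719.7 m.

Δz ≈ 5720 m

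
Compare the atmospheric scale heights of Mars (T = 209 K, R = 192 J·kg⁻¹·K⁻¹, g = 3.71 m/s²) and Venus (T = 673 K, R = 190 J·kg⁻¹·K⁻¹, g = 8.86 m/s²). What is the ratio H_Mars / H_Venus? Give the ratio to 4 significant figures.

H = RT/g for each body.
H_Mars = 192 × 209 / 3.71 = 10816 m.
H_Venus = 190 × 673 / 8.86 = 14432 m.
H_Mars/H_Venus = 10816/14432 = 0.74945.

H_Mars/H_Venus ≈ 0.7494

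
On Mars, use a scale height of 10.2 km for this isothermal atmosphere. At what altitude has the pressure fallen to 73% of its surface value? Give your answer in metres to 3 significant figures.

z ≈ 3210 m

Set P/P₀ = exp(−z/H) = 0.73, so z = −H ln(0.73).
−ln(0.73) = 0.31471; z = 10200 × 0.31471 = 3210.0 m.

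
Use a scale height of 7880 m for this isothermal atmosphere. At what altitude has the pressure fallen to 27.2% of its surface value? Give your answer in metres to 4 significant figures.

z ≈ 10260 m

Set P/P₀ = exp(−z/H) = 0.272, so z = −H ln(0.272).
−ln(0.272) = 1.3020; z = 7880.0 × 1.3020 = 10260 m.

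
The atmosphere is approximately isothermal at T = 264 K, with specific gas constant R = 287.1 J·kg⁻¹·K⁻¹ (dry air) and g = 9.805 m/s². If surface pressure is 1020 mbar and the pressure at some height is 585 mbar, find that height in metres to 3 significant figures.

Scale height: H = RT/g = 287.1 × 264 / 9.805 = 7730.2 m.
Invert the barometric formula: z = H ln(P₀/P).
P₀/P = 1020/585 = 1.7436; ln(1.7436) = 0.55595.
z = 7730.2 × 0.55595 = 4297.6 m.

z ≈ 4300 m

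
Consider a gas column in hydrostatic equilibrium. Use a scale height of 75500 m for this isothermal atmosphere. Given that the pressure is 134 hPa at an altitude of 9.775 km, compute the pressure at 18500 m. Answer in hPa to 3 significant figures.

P ≈ 119 hPa

Between two levels, P₂ = P₁ exp(−Δz/H) with Δz = z₂ − z₁.
Δz = 18500 − 9775.0 = 8725.0 m; Δz/H = 8725.0/75500 = 0.11556.
P₂ = 134 × exp(−0.11556) = 134 × 0.89087 = 119.38 hPa.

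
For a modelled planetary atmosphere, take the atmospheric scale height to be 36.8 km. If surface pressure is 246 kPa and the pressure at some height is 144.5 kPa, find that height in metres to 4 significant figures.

Invert the barometric formula: z = H ln(P₀/P).
P₀/P = 246/144.5 = 1.7024; ln(1.7024) = 0.53204.
z = 36800 × 0.53204 = 19579 m.

z ≈ 19580 m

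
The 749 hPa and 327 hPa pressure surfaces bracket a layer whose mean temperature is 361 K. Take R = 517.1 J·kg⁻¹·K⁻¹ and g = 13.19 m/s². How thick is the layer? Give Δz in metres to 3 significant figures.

Hypsometric equation: Δz = (R T̄/g) ln(P₁/P₂).
R T̄/g = 517.1 × 361 / 13.19 = 14153 m.
ln(749/327) = ln(2.2905) = 0.82877.
Δz = 14153 × 0.82877 = 11730 m.

Δz ≈ 11700 m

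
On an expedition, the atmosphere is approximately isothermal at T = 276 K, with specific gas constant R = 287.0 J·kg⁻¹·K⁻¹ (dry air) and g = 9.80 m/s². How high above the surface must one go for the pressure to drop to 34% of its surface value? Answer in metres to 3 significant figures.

z ≈ 8720 m

Scale height: H = RT/g = 287.0 × 276 / 9.80 = 8082.9 m.
Set P/P₀ = exp(−z/H) = 0.34, so z = −H ln(0.34).
−ln(0.34) = 1.0788; z = 8082.9 × 1.0788 = 8719.8 m.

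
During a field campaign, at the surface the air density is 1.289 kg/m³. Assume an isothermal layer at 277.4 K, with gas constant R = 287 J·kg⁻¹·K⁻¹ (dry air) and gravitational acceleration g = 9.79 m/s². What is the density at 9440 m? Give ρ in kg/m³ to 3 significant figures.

ρ ≈ 0.404 kg/m³

Scale height: H = RT/g = 287 × 277.4 / 9.79 = 8132.2 m.
In an isothermal atmosphere, density decays like pressure: ρ = ρ₀ exp(−z/H).
z/H = 9440.0/8132.2 = 1.1608; exp(−1.1608) = 0.31324.
ρ = 1.289 × 0.31324 = 0.40377 kg/m³.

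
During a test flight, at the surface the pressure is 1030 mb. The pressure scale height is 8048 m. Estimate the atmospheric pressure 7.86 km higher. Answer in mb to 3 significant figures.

Barometric formula: P = P₀ exp(−z/H).
z/H = 7860.0/8048.0 = 0.97664; exp(−0.97664) = 0.37657.
P = 1030 × 0.37657 = 387.87 mb.

P ≈ 388 mb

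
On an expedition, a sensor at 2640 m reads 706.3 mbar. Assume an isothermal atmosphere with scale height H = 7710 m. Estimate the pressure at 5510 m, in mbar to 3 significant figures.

P ≈ 487 mbar

Between two levels, P₂ = P₁ exp(−Δz/H) with Δz = z₂ − z₁.
Δz = 5510.0 − 2640.0 = 2870.0 m; Δz/H = 2870.0/7710.0 = 0.37224.
P₂ = 706.3 × exp(−0.37224) = 706.3 × 0.68919 = 486.77 mbar.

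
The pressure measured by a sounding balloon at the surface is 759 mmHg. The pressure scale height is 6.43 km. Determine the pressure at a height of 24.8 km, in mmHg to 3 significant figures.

Barometric formula: P = P₀ exp(−z/H).
z/H = 24800/6430.0 = 3.8569; exp(−3.8569) = 0.021133.
P = 759 × 0.021133 = 16.040 mmHg.

P ≈ 16.0 mmHg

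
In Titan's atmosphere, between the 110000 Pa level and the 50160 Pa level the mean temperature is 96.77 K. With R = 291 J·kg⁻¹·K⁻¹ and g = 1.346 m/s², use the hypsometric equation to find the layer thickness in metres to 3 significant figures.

Δz ≈ 16400 m

Hypsometric equation: Δz = (R T̄/g) ln(P₁/P₂).
R T̄/g = 291 × 96.77 / 1.346 = 20921 m.
ln(110000/50160) = ln(2.1930) = 0.78527.
Δz = 20921 × 0.78527 = 16429 m.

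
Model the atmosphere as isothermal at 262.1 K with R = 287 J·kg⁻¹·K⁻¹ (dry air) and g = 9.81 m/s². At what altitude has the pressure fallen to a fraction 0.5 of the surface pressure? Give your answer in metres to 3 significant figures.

Scale height: H = RT/g = 287 × 262.1 / 9.81 = 7668.0 m.
Set P/P₀ = exp(−z/H) = 0.5, so z = −H ln(0.5).
−ln(0.5) = 0.69315; z = 7668.0 × 0.69315 = 5315.1 m.

z ≈ 5320 m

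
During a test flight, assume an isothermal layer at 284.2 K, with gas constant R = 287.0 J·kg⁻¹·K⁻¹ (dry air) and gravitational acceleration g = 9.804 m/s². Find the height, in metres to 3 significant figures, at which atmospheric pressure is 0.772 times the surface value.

Scale height: H = RT/g = 287.0 × 284.2 / 9.804 = 8319.6 m.
Set P/P₀ = exp(−z/H) = 0.772, so z = −H ln(0.772).
−ln(0.772) = 0.25877; z = 8319.6 × 0.25877 = 2152.9 m.

z ≈ 2150 m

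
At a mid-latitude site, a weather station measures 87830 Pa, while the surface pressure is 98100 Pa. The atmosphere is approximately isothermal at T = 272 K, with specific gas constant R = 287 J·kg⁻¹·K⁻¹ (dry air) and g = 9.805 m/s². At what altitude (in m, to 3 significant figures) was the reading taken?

z ≈ 880 m

Scale height: H = RT/g = 287 × 272 / 9.805 = 7961.7 m.
Invert the barometric formula: z = H ln(P₀/P).
P₀/P = 98100/87830 = 1.1169; ln(1.1169) = 0.11056.
z = 7961.7 × 0.11056 = 880.25 m.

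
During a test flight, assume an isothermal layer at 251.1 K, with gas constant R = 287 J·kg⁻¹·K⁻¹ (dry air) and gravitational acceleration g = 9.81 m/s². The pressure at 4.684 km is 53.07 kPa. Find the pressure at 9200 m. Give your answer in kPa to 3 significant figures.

Scale height: H = RT/g = 287 × 251.1 / 9.81 = 7346.1 m.
Between two levels, P₂ = P₁ exp(−Δz/H) with Δz = z₂ − z₁.
Δz = 9200.0 − 4684.0 = 4516.0 m; Δz/H = 4516.0/7346.1 = 0.61475.
P₂ = 53.07 × exp(−0.61475) = 53.07 × 0.54078 = 28.699 kPa.

P ≈ 28.7 kPa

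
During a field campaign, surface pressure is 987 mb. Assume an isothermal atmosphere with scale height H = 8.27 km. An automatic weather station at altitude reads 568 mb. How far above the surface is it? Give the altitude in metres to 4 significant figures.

Invert the barometric formula: z = H ln(P₀/P).
P₀/P = 987/568 = 1.7377; ln(1.7377) = 0.55256.
z = 8270.0 × 0.55256 = 4569.7 m.

z ≈ 4570 m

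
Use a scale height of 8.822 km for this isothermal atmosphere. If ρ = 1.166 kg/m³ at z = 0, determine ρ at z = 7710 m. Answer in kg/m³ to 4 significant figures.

In an isothermal atmosphere, density decays like pressure: ρ = ρ₀ exp(−z/H).
z/H = 7710.0/8822.0 = 0.87395; exp(−0.87395) = 0.41730.
ρ = 1.166 × 0.41730 = 0.48657 kg/m³.

ρ ≈ 0.4866 kg/m³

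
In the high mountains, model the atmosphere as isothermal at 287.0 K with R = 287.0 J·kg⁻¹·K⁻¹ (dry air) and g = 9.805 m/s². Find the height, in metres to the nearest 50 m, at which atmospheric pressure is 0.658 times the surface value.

z ≈ 3500 m

Scale height: H = RT/g = 287.0 × 287.0 / 9.805 = 8400.7 m.
Set P/P₀ = exp(−z/H) = 0.658, so z = −H ln(0.658).
−ln(0.658) = 0.41855; z = 8400.7 × 0.41855 = 3516.1 m.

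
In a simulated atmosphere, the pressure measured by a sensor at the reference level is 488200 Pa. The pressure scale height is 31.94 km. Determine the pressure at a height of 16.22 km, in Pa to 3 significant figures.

Barometric formula: P = P₀ exp(−z/H).
z/H = 16220/31940 = 0.50783; exp(−0.50783) = 0.60180.
P = 488200 × 0.60180 = 293800 Pa.

P ≈ 294000 Pa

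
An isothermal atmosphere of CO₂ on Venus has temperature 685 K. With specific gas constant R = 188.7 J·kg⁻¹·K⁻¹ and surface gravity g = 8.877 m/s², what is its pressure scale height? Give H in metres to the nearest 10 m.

H ≈ 14560 m

The scale height of an isothermal atmosphere is H = RT/g.
H = 188.7 × 685 / 8.877 = 129260/8.877 = 14561 m.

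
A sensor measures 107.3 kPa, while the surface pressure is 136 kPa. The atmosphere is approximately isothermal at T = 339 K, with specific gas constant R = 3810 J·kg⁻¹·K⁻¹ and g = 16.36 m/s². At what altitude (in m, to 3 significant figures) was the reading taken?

z ≈ 18700 m

Scale height: H = RT/g = 3810 × 339 / 16.36 = 78948 m.
Invert the barometric formula: z = H ln(P₀/P).
P₀/P = 136/107.3 = 1.2675; ln(1.2675) = 0.23705.
z = 78948 × 0.23705 = 18715 m.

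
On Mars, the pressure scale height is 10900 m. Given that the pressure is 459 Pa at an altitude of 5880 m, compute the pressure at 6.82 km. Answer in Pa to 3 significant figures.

P ≈ 421 Pa

Between two levels, P₂ = P₁ exp(−Δz/H) with Δz = z₂ − z₁.
Δz = 6820.0 − 5880.0 = 940.00 m; Δz/H = 940.00/10900 = 0.086239.
P₂ = 459 × exp(−0.086239) = 459 × 0.91737 = 421.07 Pa.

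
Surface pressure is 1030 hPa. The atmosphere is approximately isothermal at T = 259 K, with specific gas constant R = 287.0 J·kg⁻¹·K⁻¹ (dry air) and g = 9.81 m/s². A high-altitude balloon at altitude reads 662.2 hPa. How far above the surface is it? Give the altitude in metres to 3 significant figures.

z ≈ 3350 m

Scale height: H = RT/g = 287.0 × 259 / 9.81 = 7577.3 m.
Invert the barometric formula: z = H ln(P₀/P).
P₀/P = 1030/662.2 = 1.5554; ln(1.5554) = 0.44173.
z = 7577.3 × 0.44173 = 3347.1 m.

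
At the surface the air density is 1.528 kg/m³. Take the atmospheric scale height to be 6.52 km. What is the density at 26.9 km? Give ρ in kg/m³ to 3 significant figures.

ρ ≈ 0.0247 kg/m³

In an isothermal atmosphere, density decays like pressure: ρ = ρ₀ exp(−z/H).
z/H = 26900/6520.0 = 4.1258; exp(−4.1258) = 0.016151.
ρ = 1.528 × 0.016151 = 0.024679 kg/m³.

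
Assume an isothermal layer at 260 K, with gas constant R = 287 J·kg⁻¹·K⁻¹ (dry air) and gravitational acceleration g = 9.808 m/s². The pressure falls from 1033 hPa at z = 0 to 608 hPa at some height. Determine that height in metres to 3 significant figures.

Scale height: H = RT/g = 287 × 260 / 9.808 = 7608.1 m.
Invert the barometric formula: z = H ln(P₀/P).
P₀/P = 1033/608 = 1.6990; ln(1.6990) = 0.53004.
z = 7608.1 × 0.53004 = 4032.6 m.

z ≈ 4030 m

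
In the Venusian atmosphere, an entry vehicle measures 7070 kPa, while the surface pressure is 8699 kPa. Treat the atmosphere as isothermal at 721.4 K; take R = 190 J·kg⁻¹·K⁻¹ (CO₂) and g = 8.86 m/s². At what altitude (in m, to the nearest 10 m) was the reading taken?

z ≈ 3210 m

Scale height: H = RT/g = 190 × 721.4 / 8.86 = 15470 m.
Invert the barometric formula: z = H ln(P₀/P).
P₀/P = 8699/7070 = 1.2304; ln(1.2304) = 0.20734.
z = 15470 × 0.20734 = 3207.5 m.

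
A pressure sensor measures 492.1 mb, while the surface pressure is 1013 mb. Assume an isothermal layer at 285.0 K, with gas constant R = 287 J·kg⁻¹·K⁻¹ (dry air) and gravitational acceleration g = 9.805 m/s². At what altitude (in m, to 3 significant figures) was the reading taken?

z ≈ 6020 m

Scale height: H = RT/g = 287 × 285.0 / 9.805 = 8342.2 m.
Invert the barometric formula: z = H ln(P₀/P).
P₀/P = 1013/492.1 = 2.0585; ln(2.0585) = 0.72198.
z = 8342.2 × 0.72198 = 6022.9 m.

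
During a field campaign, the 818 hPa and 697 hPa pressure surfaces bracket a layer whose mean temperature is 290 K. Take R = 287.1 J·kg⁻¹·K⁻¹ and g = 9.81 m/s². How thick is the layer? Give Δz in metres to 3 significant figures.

Δz ≈ 1360 m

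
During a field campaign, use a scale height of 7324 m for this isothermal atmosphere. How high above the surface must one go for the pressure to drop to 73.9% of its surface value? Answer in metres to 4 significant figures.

Set P/P₀ = exp(−z/H) = 0.739, so z = −H ln(0.739).
−ln(0.739) = 0.30246; z = 7324.0 × 0.30246 = 2215.2 m.

z ≈ 2215 m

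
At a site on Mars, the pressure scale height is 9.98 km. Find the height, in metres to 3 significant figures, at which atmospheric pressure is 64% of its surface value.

z ≈ 4450 m

Set P/P₀ = exp(−z/H) = 0.64, so z = −H ln(0.64).
−ln(0.64) = 0.44629; z = 9980.0 × 0.44629 = 4454.0 m.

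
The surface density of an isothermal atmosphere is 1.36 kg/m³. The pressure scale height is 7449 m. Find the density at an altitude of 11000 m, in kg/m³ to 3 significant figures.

In an isothermal atmosphere, density decays like pressure: ρ = ρ₀ exp(−z/H).
z/H = 11000/7449.0 = 1.4767; exp(−1.4767) = 0.22839.
ρ = 1.36 × 0.22839 = 0.31061 kg/m³.

ρ ≈ 0.311 kg/m³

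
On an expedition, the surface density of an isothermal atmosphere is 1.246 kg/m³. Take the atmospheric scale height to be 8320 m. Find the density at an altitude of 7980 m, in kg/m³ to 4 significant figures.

In an isothermal atmosphere, density decays like pressure: ρ = ρ₀ exp(−z/H).
z/H = 7980.0/8320.0 = 0.95913; exp(−0.95913) = 0.38323.
ρ = 1.246 × 0.38323 = 0.47750 kg/m³.

ρ ≈ 0.4775 kg/m³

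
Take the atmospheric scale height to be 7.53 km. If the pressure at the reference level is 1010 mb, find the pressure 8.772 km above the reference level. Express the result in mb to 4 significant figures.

Barometric formula: P = P₀ exp(−z/H).
z/H = 8772.0/7530.0 = 1.1649; exp(−1.1649) = 0.31195.
P = 1010 × 0.31195 = 315.07 mb.

P ≈ 315.1 mb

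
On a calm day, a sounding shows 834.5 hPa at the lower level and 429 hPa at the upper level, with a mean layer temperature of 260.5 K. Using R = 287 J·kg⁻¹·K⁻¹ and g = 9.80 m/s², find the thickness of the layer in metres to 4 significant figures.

Δz ≈ 5076 m

Hypsometric equation: Δz = (R T̄/g) ln(P₁/P₂).
R T̄/g = 287 × 260.5 / 9.80 = 7628.9 m.
ln(834.5/429) = ln(1.9452) = 0.66536.
Δz = 7628.9 × 0.66536 = 5076.0 m.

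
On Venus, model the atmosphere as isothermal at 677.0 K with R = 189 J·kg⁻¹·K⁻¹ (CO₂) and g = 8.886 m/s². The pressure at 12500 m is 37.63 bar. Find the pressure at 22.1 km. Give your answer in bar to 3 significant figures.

Scale height: H = RT/g = 189 × 677.0 / 8.886 = 14399 m.
Between two levels, P₂ = P₁ exp(−Δz/H) with Δz = z₂ − z₁.
Δz = 22100 − 12500 = 9600.0 m; Δz/H = 9600.0/14399 = 0.66671.
P₂ = 37.63 × exp(−0.66671) = 37.63 × 0.51339 = 19.319 bar.

P ≈ 19.3 bar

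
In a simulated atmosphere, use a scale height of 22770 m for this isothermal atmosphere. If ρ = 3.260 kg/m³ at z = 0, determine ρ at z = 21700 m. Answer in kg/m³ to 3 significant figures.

ρ ≈ 1.26 kg/m³

In an isothermal atmosphere, density decays like pressure: ρ = ρ₀ exp(−z/H).
z/H = 21700/22770 = 0.95301; exp(−0.95301) = 0.38558.
ρ = 3.260 × 0.38558 = 1.2570 kg/m³.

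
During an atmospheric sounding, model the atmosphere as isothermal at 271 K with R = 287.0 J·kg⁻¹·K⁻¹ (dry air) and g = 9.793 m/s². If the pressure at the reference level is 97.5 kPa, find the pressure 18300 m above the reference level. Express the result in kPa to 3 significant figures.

P ≈ 9.73 kPa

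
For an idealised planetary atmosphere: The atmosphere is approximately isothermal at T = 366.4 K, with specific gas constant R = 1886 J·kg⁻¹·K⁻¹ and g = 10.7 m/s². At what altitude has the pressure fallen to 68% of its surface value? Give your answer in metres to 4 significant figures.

z ≈ 24910 m

Scale height: H = RT/g = 1886 × 366.4 / 10.7 = 64582 m.
Set P/P₀ = exp(−z/H) = 0.68, so z = −H ln(0.68).
−ln(0.68) = 0.38566; z = 64582 × 0.38566 = 24907 m.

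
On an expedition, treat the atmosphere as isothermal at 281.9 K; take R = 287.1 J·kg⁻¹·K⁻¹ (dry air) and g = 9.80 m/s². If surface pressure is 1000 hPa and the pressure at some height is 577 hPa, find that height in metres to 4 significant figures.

Scale height: H = RT/g = 287.1 × 281.9 / 9.80 = 8258.5 m.
Invert the barometric formula: z = H ln(P₀/P).
P₀/P = 1000/577 = 1.7331; ln(1.7331) = 0.54991.
z = 8258.5 × 0.54991 = 4541.4 m.

z ≈ 4541 m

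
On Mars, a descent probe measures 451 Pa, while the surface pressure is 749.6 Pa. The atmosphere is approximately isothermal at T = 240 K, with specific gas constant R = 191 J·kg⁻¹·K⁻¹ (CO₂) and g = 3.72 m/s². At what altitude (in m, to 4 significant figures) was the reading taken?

z ≈ 6261 m

Scale height: H = RT/g = 191 × 240 / 3.72 = 12323 m.
Invert the barometric formula: z = H ln(P₀/P).
P₀/P = 749.6/451 = 1.6621; ln(1.6621) = 0.50808.
z = 12323 × 0.50808 = 6261.1 m.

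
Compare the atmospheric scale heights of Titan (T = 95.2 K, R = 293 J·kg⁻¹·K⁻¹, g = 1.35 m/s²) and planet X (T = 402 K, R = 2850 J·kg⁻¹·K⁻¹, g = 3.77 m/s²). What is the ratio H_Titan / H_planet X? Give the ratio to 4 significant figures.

H_Titan/H_planet X ≈ 0.06799

H = RT/g for each body.
H_Titan = 293 × 95.2 / 1.35 = 20662 m.
H_planet X = 2850 × 402 / 3.77 = 303900 m.
H_Titan/H_planet X = 20662/303900 = 0.067989.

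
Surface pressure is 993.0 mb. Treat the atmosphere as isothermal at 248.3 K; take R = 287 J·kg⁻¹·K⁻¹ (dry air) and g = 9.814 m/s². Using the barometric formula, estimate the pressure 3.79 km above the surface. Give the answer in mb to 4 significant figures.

P ≈ 589.2 mb

Scale height: H = RT/g = 287 × 248.3 / 9.814 = 7261.3 m.
Barometric formula: P = P₀ exp(−z/H).
z/H = 3790.0/7261.3 = 0.52195; exp(−0.52195) = 0.59336.
P = 993.0 × 0.59336 = 589.21 mb.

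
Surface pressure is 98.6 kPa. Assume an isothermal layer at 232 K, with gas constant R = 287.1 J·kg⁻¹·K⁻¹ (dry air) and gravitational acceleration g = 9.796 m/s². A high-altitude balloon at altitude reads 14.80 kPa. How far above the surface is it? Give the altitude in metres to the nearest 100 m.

z ≈ 12900 m

Scale height: H = RT/g = 287.1 × 232 / 9.796 = 6799.4 m.
Invert the barometric formula: z = H ln(P₀/P).
P₀/P = 98.6/14.80 = 6.6622; ln(6.6622) = 1.8964.
z = 6799.4 × 1.8964 = 12894 m.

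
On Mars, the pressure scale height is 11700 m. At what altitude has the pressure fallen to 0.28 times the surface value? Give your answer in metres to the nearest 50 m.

Set P/P₀ = exp(−z/H) = 0.28, so z = −H ln(0.28).
−ln(0.28) = 1.2730; z = 11700 × 1.2730 = 14894 m.

z ≈ 14900 m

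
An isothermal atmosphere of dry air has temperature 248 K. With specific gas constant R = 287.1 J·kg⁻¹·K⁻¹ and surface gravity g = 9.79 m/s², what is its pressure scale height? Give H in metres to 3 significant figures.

H ≈ 7270 m

The scale height of an isothermal atmosphere is H = RT/g.
H = 287.1 × 248 / 9.79 = 71201/9.79 = 7272.8 m.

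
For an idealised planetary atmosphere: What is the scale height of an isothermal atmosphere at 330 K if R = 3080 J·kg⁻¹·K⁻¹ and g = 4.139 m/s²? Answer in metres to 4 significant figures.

The scale height of an isothermal atmosphere is H = RT/g.
H = 3080 × 330 / 4.139 = 1016400/4.139 = 245570 m.

H ≈ 245600 m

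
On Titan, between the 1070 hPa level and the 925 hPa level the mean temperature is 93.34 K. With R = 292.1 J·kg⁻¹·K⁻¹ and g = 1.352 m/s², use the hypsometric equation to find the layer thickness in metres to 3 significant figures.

Δz ≈ 2940 m

Hypsometric equation: Δz = (R T̄/g) ln(P₁/P₂).
R T̄/g = 292.1 × 93.34 / 1.352 = 20166 m.
ln(1070/925) = ln(1.1568) = 0.14566.
Δz = 20166 × 0.14566 = 2937.4 m.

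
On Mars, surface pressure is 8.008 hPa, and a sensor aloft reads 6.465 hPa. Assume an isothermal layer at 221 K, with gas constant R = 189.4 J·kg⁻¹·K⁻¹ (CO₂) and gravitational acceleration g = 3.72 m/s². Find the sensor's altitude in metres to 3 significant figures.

z ≈ 2410 m

Scale height: H = RT/g = 189.4 × 221 / 3.72 = 11252 m.
Invert the barometric formula: z = H ln(P₀/P).
P₀/P = 8.008/6.465 = 1.2387; ln(1.2387) = 0.21406.
z = 11252 × 0.21406 = 2408.6 m.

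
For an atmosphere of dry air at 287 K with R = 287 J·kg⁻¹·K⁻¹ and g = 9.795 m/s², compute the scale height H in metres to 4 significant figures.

H ≈ 8409 m

The scale height of an isothermal atmosphere is H = RT/g.
H = 287 × 287 / 9.795 = 82369/9.795 = 8409.3 m.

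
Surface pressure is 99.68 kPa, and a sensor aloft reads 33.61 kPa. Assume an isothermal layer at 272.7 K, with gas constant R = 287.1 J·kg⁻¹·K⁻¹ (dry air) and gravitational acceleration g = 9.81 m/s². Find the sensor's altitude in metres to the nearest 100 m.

z ≈ 8700 m

Scale height: H = RT/g = 287.1 × 272.7 / 9.81 = 7980.9 m.
Invert the barometric formula: z = H ln(P₀/P).
P₀/P = 99.68/33.61 = 2.9658; ln(2.9658) = 1.0871.
z = 7980.9 × 1.0871 = 8676.0 m.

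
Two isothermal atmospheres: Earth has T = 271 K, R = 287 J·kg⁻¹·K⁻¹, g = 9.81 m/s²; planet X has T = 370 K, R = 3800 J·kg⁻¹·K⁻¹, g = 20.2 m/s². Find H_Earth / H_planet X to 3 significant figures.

H_Earth/H_planet X ≈ 0.114

H = RT/g for each body.
H_Earth = 287 × 271 / 9.81 = 7928.3 m.
H_planet X = 3800 × 370 / 20.2 = 69604 m.
H_Earth/H_planet X = 7928.3/69604 = 0.11391.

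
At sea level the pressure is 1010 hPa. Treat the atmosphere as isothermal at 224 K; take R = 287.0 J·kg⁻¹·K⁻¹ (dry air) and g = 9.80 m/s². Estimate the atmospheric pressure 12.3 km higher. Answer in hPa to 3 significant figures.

Scale height: H = RT/g = 287.0 × 224 / 9.80 = 6560.0 m.
Barometric formula: P = P₀ exp(−z/H).
z/H = 12300/6560.0 = 1.8750; exp(−1.8750) = 0.15335.
P = 1010 × 0.15335 = 154.88 hPa.

P ≈ 155 hPa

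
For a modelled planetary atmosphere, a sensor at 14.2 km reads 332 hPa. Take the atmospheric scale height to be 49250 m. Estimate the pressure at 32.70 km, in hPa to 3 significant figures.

Between two levels, P₂ = P₁ exp(−Δz/H) with Δz = z₂ − z₁.
Δz = 32700 − 14200 = 18500 m; Δz/H = 18500/49250 = 0.37563.
P₂ = 332 × exp(−0.37563) = 332 × 0.68686 = 228.04 hPa.

P ≈ 228 hPa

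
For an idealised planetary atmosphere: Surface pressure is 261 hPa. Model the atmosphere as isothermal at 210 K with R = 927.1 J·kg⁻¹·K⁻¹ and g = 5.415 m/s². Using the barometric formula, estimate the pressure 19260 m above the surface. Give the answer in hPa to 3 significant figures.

P ≈ 153 hPa

Scale height: H = RT/g = 927.1 × 210 / 5.415 = 35954 m.
Barometric formula: P = P₀ exp(−z/H).
z/H = 19260/35954 = 0.53568; exp(−0.53568) = 0.58527.
P = 261 × 0.58527 = 152.76 hPa.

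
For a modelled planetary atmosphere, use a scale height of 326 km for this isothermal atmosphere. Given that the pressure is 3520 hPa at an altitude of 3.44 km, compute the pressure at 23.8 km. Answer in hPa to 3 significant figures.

Between two levels, P₂ = P₁ exp(−Δz/H) with Δz = z₂ − z₁.
Δz = 23800 − 3440.0 = 20360 m; Δz/H = 20360/326000 = 0.062454.
P₂ = 3520 × exp(−0.062454) = 3520 × 0.93946 = 3306.9 hPa.

P ≈ 3310 hPa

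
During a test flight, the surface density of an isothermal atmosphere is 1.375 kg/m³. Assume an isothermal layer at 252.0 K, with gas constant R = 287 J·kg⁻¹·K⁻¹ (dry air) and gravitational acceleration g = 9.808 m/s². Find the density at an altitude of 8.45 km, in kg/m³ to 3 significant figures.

ρ ≈ 0.437 kg/m³

Scale height: H = RT/g = 287 × 252.0 / 9.808 = 7374.0 m.
In an isothermal atmosphere, density decays like pressure: ρ = ρ₀ exp(−z/H).
z/H = 8450.0/7374.0 = 1.1459; exp(−1.1459) = 0.31794.
ρ = 1.375 × 0.31794 = 0.43717 kg/m³.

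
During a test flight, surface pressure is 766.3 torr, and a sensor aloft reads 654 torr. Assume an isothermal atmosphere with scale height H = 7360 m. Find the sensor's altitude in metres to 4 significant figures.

Invert the barometric formula: z = H ln(P₀/P).
P₀/P = 766.3/654 = 1.1717; ln(1.1717) = 0.15846.
z = 7360.0 × 0.15846 = 1166.3 m.

z ≈ 1166 m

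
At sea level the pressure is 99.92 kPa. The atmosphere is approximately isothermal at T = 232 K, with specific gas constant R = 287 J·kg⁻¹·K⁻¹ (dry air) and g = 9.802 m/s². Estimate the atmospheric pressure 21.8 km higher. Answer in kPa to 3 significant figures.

Scale height: H = RT/g = 287 × 232 / 9.802 = 6792.9 m.
Barometric formula: P = P₀ exp(−z/H).
z/H = 21800/6792.9 = 3.2092; exp(−3.2092) = 0.040389.
P = 99.92 × 0.040389 = 4.0357 kPa.

P ≈ 4.04 kPa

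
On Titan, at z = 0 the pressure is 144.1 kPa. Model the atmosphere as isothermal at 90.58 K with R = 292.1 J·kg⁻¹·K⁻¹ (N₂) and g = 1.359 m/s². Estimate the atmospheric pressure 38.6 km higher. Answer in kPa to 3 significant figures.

P ≈ 19.8 kPa

Scale height: H = RT/g = 292.1 × 90.58 / 1.359 = 19469 m.
Barometric formula: P = P₀ exp(−z/H).
z/H = 38600/19469 = 1.9826; exp(−1.9826) = 0.13771.
P = 144.1 × 0.13771 = 19.844 kPa.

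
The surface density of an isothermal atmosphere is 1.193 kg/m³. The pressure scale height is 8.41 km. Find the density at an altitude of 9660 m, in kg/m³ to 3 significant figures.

ρ ≈ 0.378 kg/m³

In an isothermal atmosphere, density decays like pressure: ρ = ρ₀ exp(−z/H).
z/H = 9660.0/8410.0 = 1.1486; exp(−1.1486) = 0.31708.
ρ = 1.193 × 0.31708 = 0.37828 kg/m³.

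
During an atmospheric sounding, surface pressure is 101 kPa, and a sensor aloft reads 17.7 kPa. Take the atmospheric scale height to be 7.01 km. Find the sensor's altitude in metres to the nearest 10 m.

Invert the barometric formula: z = H ln(P₀/P).
P₀/P = 101/17.7 = 5.7062; ln(5.7062) = 1.7416.
z = 7010.0 × 1.7416 = 12209 m.

z ≈ 12210 m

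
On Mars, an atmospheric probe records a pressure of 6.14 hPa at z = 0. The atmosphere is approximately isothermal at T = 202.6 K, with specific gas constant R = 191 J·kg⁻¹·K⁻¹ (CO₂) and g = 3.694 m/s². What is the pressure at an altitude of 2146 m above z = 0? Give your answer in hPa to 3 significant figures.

P ≈ 5.00 hPa

Scale height: H = RT/g = 191 × 202.6 / 3.694 = 10476 m.
Barometric formula: P = P₀ exp(−z/H).
z/H = 2146.0/10476 = 0.20485; exp(−0.20485) = 0.81477.
P = 6.14 × 0.81477 = 5.0027 hPa.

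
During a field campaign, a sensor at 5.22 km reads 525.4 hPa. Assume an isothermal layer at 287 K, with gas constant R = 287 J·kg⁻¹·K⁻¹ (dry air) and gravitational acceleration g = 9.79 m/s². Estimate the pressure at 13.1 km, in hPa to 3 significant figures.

P ≈ 206 hPa

Scale height: H = RT/g = 287 × 287 / 9.79 = 8413.6 m.
Between two levels, P₂ = P₁ exp(−Δz/H) with Δz = z₂ − z₁.
Δz = 13100 − 5220.0 = 7880.0 m; Δz/H = 7880.0/8413.6 = 0.93658.
P₂ = 525.4 × exp(−0.93658) = 525.4 × 0.39197 = 205.94 hPa.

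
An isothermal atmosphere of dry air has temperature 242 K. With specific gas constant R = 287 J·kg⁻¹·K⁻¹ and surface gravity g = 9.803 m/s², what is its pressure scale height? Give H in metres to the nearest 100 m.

H ≈ 7100 m

The scale height of an isothermal atmosphere is H = RT/g.
H = 287 × 242 / 9.803 = 69454/9.803 = 7085.0 m.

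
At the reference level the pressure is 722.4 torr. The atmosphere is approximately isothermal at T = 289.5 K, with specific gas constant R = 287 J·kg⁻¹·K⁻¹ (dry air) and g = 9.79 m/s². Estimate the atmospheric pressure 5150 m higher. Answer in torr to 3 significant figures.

P ≈ 394 torr

Scale height: H = RT/g = 287 × 289.5 / 9.79 = 8486.9 m.
Barometric formula: P = P₀ exp(−z/H).
z/H = 5150.0/8486.9 = 0.60682; exp(−0.60682) = 0.54508.
P = 722.4 × 0.54508 = 393.77 torr.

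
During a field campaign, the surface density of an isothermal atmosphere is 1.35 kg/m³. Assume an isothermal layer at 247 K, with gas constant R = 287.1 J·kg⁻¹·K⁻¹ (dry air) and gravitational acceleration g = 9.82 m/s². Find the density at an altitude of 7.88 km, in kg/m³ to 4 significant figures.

Scale height: H = RT/g = 287.1 × 247 / 9.82 = 7221.4 m.
In an isothermal atmosphere, density decays like pressure: ρ = ρ₀ exp(−z/H).
z/H = 7880.0/7221.4 = 1.0912; exp(−1.0912) = 0.33581.
ρ = 1.35 × 0.33581 = 0.45334 kg/m³.

ρ ≈ 0.4533 kg/m³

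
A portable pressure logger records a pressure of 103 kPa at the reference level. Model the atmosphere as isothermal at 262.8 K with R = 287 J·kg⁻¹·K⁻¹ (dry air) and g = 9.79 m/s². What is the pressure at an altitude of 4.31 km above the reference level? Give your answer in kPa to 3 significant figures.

P ≈ 58.9 kPa

Scale height: H = RT/g = 287 × 262.8 / 9.79 = 7704.1 m.
Barometric formula: P = P₀ exp(−z/H).
z/H = 4310.0/7704.1 = 0.55944; exp(−0.55944) = 0.57153.
P = 103 × 0.57153 = 58.868 kPa.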